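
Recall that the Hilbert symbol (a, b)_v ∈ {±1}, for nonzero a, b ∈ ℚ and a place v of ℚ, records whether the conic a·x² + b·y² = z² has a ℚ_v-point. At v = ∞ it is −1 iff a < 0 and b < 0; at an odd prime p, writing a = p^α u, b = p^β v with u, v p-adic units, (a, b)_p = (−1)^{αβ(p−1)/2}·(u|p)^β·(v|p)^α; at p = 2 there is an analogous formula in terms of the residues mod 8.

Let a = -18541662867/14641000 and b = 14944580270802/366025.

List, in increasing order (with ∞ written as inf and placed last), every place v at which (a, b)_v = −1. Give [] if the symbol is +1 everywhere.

[5, 13]

Mod squares: a ≡ -4030, b ≡ 2. Check v ∈ {∞, 2, 3, 5, 7, 11, 13, 17, 19, 31}.
v=3: a=3^2·(≡2), b=3^2·(≡2) mod 3; (2|3)=-1, (2|3)=-1; (−1)^{2·2·1}·(-1)^2·(-1)^2 = +1.
v=11: a=11^-4·(≡2), b=11^-4·(≡2) mod 11; (2|11)=-1, (2|11)=-1; (−1)^{-4·-4·5}·(-1)^-4·(-1)^-4 = +1.
v=31: a=31^1·(≡9), b=31^2·(≡2) mod 31; (9|31)=+1, (2|31)=+1; (−1)^{1·2·15}·(+1)^2·(+1)^1 = +1.
v=2: v_2(a)=-3, v_2(b)=1; units ≡ 1, 1 (mod 8); ε·ε+αω+βω = 0·0+-3·0+1·0 ≡ 0  ⇒  (a,b)_2 = +1.
v=17: a=17^2·(≡13), b=17^2·(≡15) mod 17; (13|17)=+1, (15|17)=+1; (−1)^{2·2·8}·(+1)^2·(+1)^2 = +1.
v=7: a=7^2·(≡2), b=7^2·(≡4) mod 7; (2|7)=+1, (4|7)=+1; (−1)^{2·2·3}·(+1)^2·(+1)^2 = +1.
v=13: a=13^1·(≡2), b=13^2·(≡6) mod 13; (2|13)=-1, (6|13)=-1; (−1)^{1·2·6}·(-1)^2·(-1)^1 = -1.
v=19: a=19^2·(≡7), b=19^2·(≡2) mod 19; (7|19)=+1, (2|19)=-1; (−1)^{2·2·9}·(+1)^2·(-1)^2 = +1.
v=5: a=5^-3·(≡1), b=5^-2·(≡2) mod 5; (1|5)=+1, (2|5)=-1; (−1)^{-3·-2·2}·(+1)^-2·(-1)^-3 = -1.
v=∞: -4030 < 0 and 2 > 0  ⇒  (a,b)_∞ = +1.
(-4030, 2 / ℚ) ramifies at {5, 13}: a division algebra.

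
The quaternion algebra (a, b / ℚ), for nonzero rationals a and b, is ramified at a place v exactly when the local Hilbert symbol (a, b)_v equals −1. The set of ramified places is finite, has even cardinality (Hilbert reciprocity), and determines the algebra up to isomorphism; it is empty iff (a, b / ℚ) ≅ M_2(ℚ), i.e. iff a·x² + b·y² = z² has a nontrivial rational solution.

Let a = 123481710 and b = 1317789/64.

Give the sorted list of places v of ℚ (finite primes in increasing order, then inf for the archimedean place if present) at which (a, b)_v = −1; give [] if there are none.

Mod squares: a ≡ 113390, b ≡ 16269. Check v ∈ {∞, 2, 3, 5, 11, 17, 23, 29}.
v=3: a=3^2·(≡2), b=3^5·(≡2) mod 3; (2|3)=-1, (2|3)=-1; (−1)^{2·5·1}·(-1)^5·(-1)^2 = -1.
v=17: a=17^1·(≡6), b=17^1·(≡5) mod 17; (6|17)=-1, (5|17)=-1; (−1)^{1·1·8}·(-1)^1·(-1)^1 = +1.
v=11: a=11^2·(≡7), b=11^1·(≡1) mod 11; (7|11)=-1, (1|11)=+1; (−1)^{2·1·5}·(-1)^1·(+1)^2 = -1.
v=2: v_2(a)=1, v_2(b)=-6; units ≡ 7, 5 (mod 8); ε·ε+αω+βω = 1·0+1·1+-6·0 ≡ 1  ⇒  (a,b)_2 = -1.
v=29: a=29^1·(≡7), b=29^1·(≡19) mod 29; (7|29)=+1, (19|29)=-1; (−1)^{1·1·14}·(+1)^1·(-1)^1 = -1.
v=5: a=5^1·(≡2), b=5^0·(≡1) mod 5; (2|5)=-1, (1|5)=+1; (−1)^{1·0·2}·(-1)^0·(+1)^1 = +1.
v=23: a=23^1·(≡18), b=23^0·(≡13) mod 23; (18|23)=+1, (13|23)=+1; (−1)^{1·0·11}·(+1)^0·(+1)^1 = +1.
v=∞: 113390 > 0 and 16269 > 0  ⇒  (a,b)_∞ = +1.
|Ram(113390, 16269)| = 4, even; anisotropic at {2, 3, 11, 29}.

[2, 3, 11, 29]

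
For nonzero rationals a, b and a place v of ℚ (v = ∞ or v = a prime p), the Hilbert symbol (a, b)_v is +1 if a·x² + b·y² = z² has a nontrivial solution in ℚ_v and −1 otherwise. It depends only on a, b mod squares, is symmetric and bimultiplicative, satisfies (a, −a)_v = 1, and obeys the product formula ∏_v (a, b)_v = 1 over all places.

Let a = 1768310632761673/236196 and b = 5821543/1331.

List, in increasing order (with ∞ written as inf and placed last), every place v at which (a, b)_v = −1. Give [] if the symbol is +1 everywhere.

(a, b) ≡ (88937233, 7733) mod (ℚ^×)²; places V = {2, 3, 7, 11, 13, 19, 31, 37, 53, ∞}.
(a,b)_∞: sgn(88937233)=+, sgn(7733)=+, so +1.
(a,b)_37: α=1, u≡3; β=1, v≡22 (mod 37); (3|37)=+1, (22|37)=-1; sign (−1)^0·+1^1·-1^1 = -1.
(a,b)_11: α=1, u≡9; β=-3, v≡2 (mod 11); (9|11)=+1, (2|11)=-1; sign (−1)^1·+1^-3·-1^1 = +1.
(a,b)_31: α=1, u≡12; β=0, v≡20 (mod 31); (12|31)=-1, (20|31)=+1; sign (−1)^0·-1^0·+1^1 = +1.
(a,b)_13: α=2, u≡8; β=2, v≡2 (mod 13); (8|13)=-1, (2|13)=-1; sign (−1)^0·-1^2·-1^2 = +1.
(a,b)_7: α=7, u≡2; β=2, v≡3 (mod 7); (2|7)=+1, (3|7)=-1; sign (−1)^0·+1^2·-1^7 = -1.
(a,b)_3: α=-10, u≡1; β=0, v≡2 (mod 3); (1|3)=+1, (2|3)=-1; sign (−1)^0·+1^0·-1^-10 = +1.
(a,b)_19: α=1, u≡8; β=1, v≡3 (mod 19); (8|19)=-1, (3|19)=-1; sign (−1)^1·-1^1·-1^1 = -1.
(a,b)_53: α=1, u≡49; β=0, v≡48 (mod 53); (49|53)=+1, (48|53)=-1; sign (−1)^0·+1^0·-1^1 = -1.
(a,b)_2: α=-2, β=0; u≡1, v≡5 (mod 8); ε(u)ε(v)=0·0, αω(v)=-2·1, βω(u)=0·0; sum ≡ 0  ⇒  +1.
(88937233, 7733 / ℚ) ramifies at {7, 19, 37, 53}: a division algebra.

[7, 19, 37, 53]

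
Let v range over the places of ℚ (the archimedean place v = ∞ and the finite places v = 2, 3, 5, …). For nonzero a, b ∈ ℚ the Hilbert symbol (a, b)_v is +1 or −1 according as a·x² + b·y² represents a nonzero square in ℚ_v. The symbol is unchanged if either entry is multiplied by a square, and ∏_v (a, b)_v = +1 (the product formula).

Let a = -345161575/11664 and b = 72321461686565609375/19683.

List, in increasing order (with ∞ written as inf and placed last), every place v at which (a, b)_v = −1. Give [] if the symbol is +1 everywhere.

[3, 13, 29, 41]

Mod squares: a ≡ -943, b ≡ 1066533. Check v ∈ {∞, 2, 3, 5, 11, 13, 23, 29, 41}.
v=29: a=29^0·(≡18), b=29^1·(≡6) mod 29; (18|29)=-1, (6|29)=+1; (−1)^{0·1·14}·(-1)^1·(+1)^0 = -1.
v=2: v_2(a)=-4, v_2(b)=0; units ≡ 1, 5 (mod 8); ε·ε+αω+βω = 0·0+-4·1+0·0 ≡ 0  ⇒  (a,b)_2 = +1.
v=13: a=13^0·(≡7), b=13^1·(≡7) mod 13; (7|13)=-1, (7|13)=-1; (−1)^{0·1·6}·(-1)^1·(-1)^0 = -1.
v=23: a=23^1·(≡5), b=23^3·(≡9) mod 23; (5|23)=-1, (9|23)=+1; (−1)^{1·3·11}·(-1)^3·(+1)^1 = +1.
v=5: a=5^2·(≡3), b=5^6·(≡3) mod 5; (3|5)=-1, (3|5)=-1; (−1)^{2·6·2}·(-1)^6·(-1)^2 = +1.
v=11: a=11^4·(≡5), b=11^4·(≡6) mod 11; (5|11)=+1, (6|11)=-1; (−1)^{4·4·5}·(+1)^4·(-1)^4 = +1.
v=3: a=3^-6·(≡2), b=3^-9·(≡2) mod 3; (2|3)=-1, (2|3)=-1; (−1)^{-6·-9·1}·(-1)^-9·(-1)^-6 = -1.
v=∞: -943 < 0 and 1066533 > 0  ⇒  (a,b)_∞ = +1.
v=41: a=41^1·(≡8), b=41^3·(≡38) mod 41; (8|41)=+1, (38|41)=-1; (−1)^{1·3·20}·(+1)^3·(-1)^1 = -1.
|Ram(-943, 1066533)| = 4, even; anisotropic at {3, 13, 29, 41}.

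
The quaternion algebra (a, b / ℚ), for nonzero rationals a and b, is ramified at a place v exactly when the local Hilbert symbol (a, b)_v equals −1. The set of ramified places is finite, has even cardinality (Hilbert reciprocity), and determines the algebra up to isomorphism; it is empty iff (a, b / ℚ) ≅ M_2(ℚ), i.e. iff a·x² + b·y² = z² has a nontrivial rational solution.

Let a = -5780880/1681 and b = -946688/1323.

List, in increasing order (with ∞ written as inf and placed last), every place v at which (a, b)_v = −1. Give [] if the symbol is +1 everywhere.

(a, b) ≡ (-40145, -6) mod (ℚ^×)²; places V = {2, 3, 5, 7, 31, 37, 41, 43, ∞}.
(a,b)_3: α=2, u≡1; β=-3, v≡1 (mod 3); (1|3)=+1, (1|3)=+1; sign (−1)^0·+1^-3·+1^2 = +1.
(a,b)_43: α=0, u≡10; β=2, v≡34 (mod 43); (10|43)=+1, (34|43)=-1; sign (−1)^0·+1^2·-1^0 = +1.
(a,b)_2: α=4, β=9; u≡7, v≡5 (mod 8); ε(u)ε(v)=1·0, αω(v)=4·1, βω(u)=9·0; sum ≡ 0  ⇒  +1.
(a,b)_7: α=1, u≡6; β=-2, v≡1 (mod 7); (6|7)=-1, (1|7)=+1; sign (−1)^0·-1^-2·+1^1 = +1.
(a,b)_37: α=1, u≡3; β=0, v≡13 (mod 37); (3|37)=+1, (13|37)=-1; sign (−1)^0·+1^0·-1^1 = -1.
(a,b)_∞: sgn(-40145)=−, sgn(-6)=−, so -1.
(a,b)_5: α=1, u≡4; β=0, v≡4 (mod 5); (4|5)=+1, (4|5)=+1; sign (−1)^0·+1^0·+1^1 = +1.
(a,b)_41: α=-2, u≡38; β=0, v≡30 (mod 41); (38|41)=-1, (30|41)=-1; sign (−1)^0·-1^0·-1^-2 = +1.
(a,b)_31: α=1, u≡20; β=0, v≡1 (mod 31); (20|31)=+1, (1|31)=+1; sign (−1)^0·+1^0·+1^1 = +1.
(-40145, -6 / ℚ) ramifies at {37, ∞}: a division algebra.

[37, inf]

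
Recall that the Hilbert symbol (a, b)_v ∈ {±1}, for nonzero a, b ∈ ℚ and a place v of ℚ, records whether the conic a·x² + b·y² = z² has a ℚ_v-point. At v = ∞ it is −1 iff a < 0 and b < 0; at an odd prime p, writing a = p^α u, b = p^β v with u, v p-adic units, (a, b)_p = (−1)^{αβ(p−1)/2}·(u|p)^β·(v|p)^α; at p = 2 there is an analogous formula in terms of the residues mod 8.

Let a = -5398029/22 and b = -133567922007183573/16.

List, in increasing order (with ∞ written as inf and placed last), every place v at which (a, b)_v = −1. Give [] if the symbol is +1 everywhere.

Mod squares: a ≡ -462, b ≡ -13. Check v ∈ {∞, 2, 3, 7, 11, 13}.
v=3: a=3^3·(≡2), b=3^2·(≡2) mod 3; (2|3)=-1, (2|3)=-1; (−1)^{3·2·1}·(-1)^2·(-1)^3 = -1.
v=7: a=7^1·(≡1), b=7^2·(≡1) mod 7; (1|7)=+1, (1|7)=+1; (−1)^{1·2·3}·(+1)^2·(+1)^1 = +1.
v=2: v_2(a)=-1, v_2(b)=-4; units ≡ 1, 3 (mod 8); ε·ε+αω+βω = 0·1+-1·1+-4·0 ≡ 1  ⇒  (a,b)_2 = -1.
v=11: a=11^-1·(≡6), b=11^0·(≡5) mod 11; (6|11)=-1, (5|11)=+1; (−1)^{-1·0·5}·(-1)^0·(+1)^-1 = +1.
v=∞: -462 < 0 and -13 < 0  ⇒  (a,b)_∞ = -1.
v=13: a=13^4·(≡5), b=13^13·(≡9) mod 13; (5|13)=-1, (9|13)=+1; (−1)^{4·13·6}·(-1)^13·(+1)^4 = -1.
(-462, -13 / ℚ) ramifies at {2, 3, 13, ∞}: a division algebra.

[2, 3, 13, inf]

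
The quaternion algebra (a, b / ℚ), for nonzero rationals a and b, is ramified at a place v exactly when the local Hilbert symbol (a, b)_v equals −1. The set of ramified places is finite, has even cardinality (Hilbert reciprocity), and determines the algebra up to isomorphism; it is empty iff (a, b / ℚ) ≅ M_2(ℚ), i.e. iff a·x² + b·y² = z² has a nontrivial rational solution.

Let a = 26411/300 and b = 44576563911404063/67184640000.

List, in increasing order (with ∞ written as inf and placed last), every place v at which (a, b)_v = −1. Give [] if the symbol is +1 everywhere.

[3, 7, 11, 19]

(a, b) ≡ (33, 1463) mod (ℚ^×)²; places V = {2, 3, 5, 7, 11, 19, ∞}.
(a,b)_∞: sgn(33)=+, sgn(1463)=+, so +1.
(a,b)_5: α=-2, u≡3; β=-4, v≡2 (mod 5); (3|5)=-1, (2|5)=-1; sign (−1)^0·-1^-4·-1^-2 = +1.
(a,b)_7: α=4, u≡3; β=9, v≡6 (mod 7); (3|7)=-1, (6|7)=-1; sign (−1)^0·-1^9·-1^4 = -1.
(a,b)_19: α=0, u≡14; β=3, v≡16 (mod 19); (14|19)=-1, (16|19)=+1; sign (−1)^0·-1^3·+1^0 = -1.
(a,b)_11: α=1, u≡1; β=5, v≡3 (mod 11); (1|11)=+1, (3|11)=+1; sign (−1)^1·+1^5·+1^1 = -1.
(a,b)_2: α=-2, β=-14; u≡1, v≡7 (mod 8); ε(u)ε(v)=0·1, αω(v)=-2·0, βω(u)=-14·0; sum ≡ 0  ⇒  +1.
(a,b)_3: α=-1, u≡2; β=-8, v≡2 (mod 3); (2|3)=-1, (2|3)=-1; sign (−1)^0·-1^-8·-1^-1 = -1.
|Ram(33, 1463)| = 4, even; anisotropic at {3, 7, 11, 19}.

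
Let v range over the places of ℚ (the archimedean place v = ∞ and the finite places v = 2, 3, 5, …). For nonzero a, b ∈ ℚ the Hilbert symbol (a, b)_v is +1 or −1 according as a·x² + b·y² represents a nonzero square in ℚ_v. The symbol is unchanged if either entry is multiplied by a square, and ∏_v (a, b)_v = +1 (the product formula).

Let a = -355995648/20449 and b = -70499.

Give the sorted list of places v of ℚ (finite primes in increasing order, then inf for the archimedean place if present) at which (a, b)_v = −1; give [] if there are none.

[13, 29, 37, inf]

Mod squares: a ≡ -1073, b ≡ -70499. Check v ∈ {∞, 2, 3, 11, 13, 17, 29, 37}.
v=37: a=37^1·(≡2), b=37^0·(≡23) mod 37; (2|37)=-1, (23|37)=-1; (−1)^{1·0·18}·(-1)^0·(-1)^1 = -1.
v=29: a=29^1·(≡26), b=29^1·(≡5) mod 29; (26|29)=-1, (5|29)=+1; (−1)^{1·1·14}·(-1)^1·(+1)^1 = -1.
v=17: a=17^0·(≡4), b=17^1·(≡1) mod 17; (4|17)=+1, (1|17)=+1; (−1)^{0·1·8}·(+1)^1·(+1)^0 = +1.
v=2: v_2(a)=12, v_2(b)=0; units ≡ 7, 5 (mod 8); ε·ε+αω+βω = 1·0+12·1+0·0 ≡ 0  ⇒  (a,b)_2 = +1.
v=∞: -1073 < 0 and -70499 < 0  ⇒  (a,b)_∞ = -1.
v=11: a=11^-2·(≡9), b=11^1·(≡4) mod 11; (9|11)=+1, (4|11)=+1; (−1)^{-2·1·5}·(+1)^1·(+1)^-2 = +1.
v=3: a=3^4·(≡1), b=3^0·(≡1) mod 3; (1|3)=+1, (1|3)=+1; (−1)^{4·0·1}·(+1)^0·(+1)^4 = +1.
v=13: a=13^-2·(≡11), b=13^1·(≡11) mod 13; (11|13)=-1, (11|13)=-1; (−1)^{-2·1·6}·(-1)^1·(-1)^-2 = -1.
|Ram(-1073, -70499)| = 4, even; anisotropic at {13, 29, 37, ∞}.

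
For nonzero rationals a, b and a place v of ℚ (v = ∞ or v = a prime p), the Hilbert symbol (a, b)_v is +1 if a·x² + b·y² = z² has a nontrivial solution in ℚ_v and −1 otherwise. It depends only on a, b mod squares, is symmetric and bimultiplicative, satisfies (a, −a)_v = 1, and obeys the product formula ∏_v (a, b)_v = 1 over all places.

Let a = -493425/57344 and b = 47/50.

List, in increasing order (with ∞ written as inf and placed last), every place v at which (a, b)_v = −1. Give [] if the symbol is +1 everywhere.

[7, 43]

(a, b) ≡ (-30702, 94) mod (ℚ^×)²; places V = {2, 3, 5, 7, 17, 43, 47, ∞}.
(a,b)_43: α=1, u≡14; β=0, v≡19 (mod 43); (14|43)=+1, (19|43)=-1; sign (−1)^0·+1^0·-1^1 = -1.
(a,b)_5: α=2, u≡2; β=-2, v≡1 (mod 5); (2|5)=-1, (1|5)=+1; sign (−1)^0·-1^-2·+1^2 = +1.
(a,b)_∞: sgn(-30702)=−, sgn(94)=+, so +1.
(a,b)_3: α=3, u≡2; β=0, v≡1 (mod 3); (2|3)=-1, (1|3)=+1; sign (−1)^0·-1^0·+1^3 = +1.
(a,b)_17: α=1, u≡15; β=0, v≡4 (mod 17); (15|17)=+1, (4|17)=+1; sign (−1)^0·+1^0·+1^1 = +1.
(a,b)_47: α=0, u≡7; β=1, v≡16 (mod 47); (7|47)=+1, (16|47)=+1; sign (−1)^0·+1^1·+1^0 = +1.
(a,b)_2: α=-13, β=-1; u≡1, v≡7 (mod 8); ε(u)ε(v)=0·1, αω(v)=-13·0, βω(u)=-1·0; sum ≡ 0  ⇒  +1.
(a,b)_7: α=-1, u≡6; β=0, v≡5 (mod 7); (6|7)=-1, (5|7)=-1; sign (−1)^0·-1^0·-1^-1 = -1.
(-30702, 94 / ℚ) ramifies at {7, 43}: a division algebra.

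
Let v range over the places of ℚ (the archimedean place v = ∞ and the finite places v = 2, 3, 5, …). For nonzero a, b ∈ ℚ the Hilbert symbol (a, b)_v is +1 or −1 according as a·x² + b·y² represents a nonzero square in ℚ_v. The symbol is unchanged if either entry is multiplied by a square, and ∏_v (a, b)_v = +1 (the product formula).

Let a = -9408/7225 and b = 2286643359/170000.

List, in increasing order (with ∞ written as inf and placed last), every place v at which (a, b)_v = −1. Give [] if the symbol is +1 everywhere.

[3, 11, 17, 29]

(a, b) ≡ (-3, 6556407) mod (ℚ^×)²; places V = {2, 3, 5, 7, 11, 13, 17, 29, 31, ∞}.
(a,b)_11: α=0, u≡7; β=3, v≡7 (mod 11); (7|11)=-1, (7|11)=-1; sign (−1)^0·-1^3·-1^0 = -1.
(a,b)_17: α=-2, u≡14; β=-1, v≡8 (mod 17); (14|17)=-1, (8|17)=+1; sign (−1)^0·-1^-1·+1^-2 = -1.
(a,b)_29: α=0, u≡26; β=1, v≡9 (mod 29); (26|29)=-1, (9|29)=+1; sign (−1)^0·-1^1·+1^0 = -1.
(a,b)_13: α=0, u≡3; β=1, v≡12 (mod 13); (3|13)=+1, (12|13)=+1; sign (−1)^0·+1^1·+1^0 = +1.
(a,b)_3: α=1, u≡2; β=1, v≡2 (mod 3); (2|3)=-1, (2|3)=-1; sign (−1)^1·-1^1·-1^1 = -1.
(a,b)_2: α=6, β=-4; u≡5, v≡7 (mod 8); ε(u)ε(v)=0·1, αω(v)=6·0, βω(u)=-4·1; sum ≡ 0  ⇒  +1.
(a,b)_31: α=0, u≡8; β=1, v≡11 (mod 31); (8|31)=+1, (11|31)=-1; sign (−1)^0·+1^1·-1^0 = +1.
(a,b)_∞: sgn(-3)=−, sgn(6556407)=+, so +1.
(a,b)_5: α=-2, u≡3; β=-4, v≡2 (mod 5); (3|5)=-1, (2|5)=-1; sign (−1)^0·-1^-4·-1^-2 = +1.
(a,b)_7: α=2, u≡4; β=2, v≡1 (mod 7); (4|7)=+1, (1|7)=+1; sign (−1)^0·+1^2·+1^2 = +1.
(-3, 6556407 / ℚ) ramifies at {3, 11, 17, 29}: a division algebra.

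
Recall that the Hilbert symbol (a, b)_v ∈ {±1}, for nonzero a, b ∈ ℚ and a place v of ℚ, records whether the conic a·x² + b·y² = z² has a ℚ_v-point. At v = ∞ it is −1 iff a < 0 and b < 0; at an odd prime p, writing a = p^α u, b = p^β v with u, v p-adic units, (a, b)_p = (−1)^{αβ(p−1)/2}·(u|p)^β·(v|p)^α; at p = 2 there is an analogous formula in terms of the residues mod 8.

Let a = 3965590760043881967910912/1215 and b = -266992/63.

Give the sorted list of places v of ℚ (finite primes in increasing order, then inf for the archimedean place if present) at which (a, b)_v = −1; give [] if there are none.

[3, 11, 41, 43]

Mod squares: a ≡ 75341805, b ≡ -116809. Check v ∈ {∞, 2, 3, 5, 7, 11, 13, 37, 41, 43}.
v=7: a=7^1·(≡5), b=7^-1·(≡1) mod 7; (5|7)=-1, (1|7)=+1; (−1)^{1·-1·3}·(-1)^-1·(+1)^1 = +1.
v=43: a=43^1·(≡41), b=43^0·(≡32) mod 43; (41|43)=+1, (32|43)=-1; (−1)^{1·0·21}·(+1)^0·(-1)^1 = -1.
v=5: a=5^-1·(≡4), b=5^0·(≡1) mod 5; (4|5)=+1, (1|5)=+1; (−1)^{-1·0·2}·(+1)^0·(+1)^-1 = +1.
v=13: a=13^2·(≡6), b=13^0·(≡12) mod 13; (6|13)=-1, (12|13)=+1; (−1)^{2·0·6}·(-1)^0·(+1)^2 = +1.
v=41: a=41^3·(≡7), b=41^1·(≡32) mod 41; (7|41)=-1, (32|41)=+1; (−1)^{3·1·20}·(-1)^1·(+1)^3 = -1.
v=37: a=37^3·(≡26), b=37^1·(≡27) mod 37; (26|37)=+1, (27|37)=+1; (−1)^{3·1·18}·(+1)^1·(+1)^3 = +1.
v=∞: 75341805 > 0 and -116809 < 0  ⇒  (a,b)_∞ = +1.
v=3: a=3^-5·(≡2), b=3^-2·(≡2) mod 3; (2|3)=-1, (2|3)=-1; (−1)^{-5·-2·1}·(-1)^-2·(-1)^-5 = -1.
v=11: a=11^3·(≡6), b=11^1·(≡2) mod 11; (6|11)=-1, (2|11)=-1; (−1)^{3·1·5}·(-1)^1·(-1)^3 = -1.
v=2: v_2(a)=24, v_2(b)=4; units ≡ 5, 7 (mod 8); ε·ε+αω+βω = 0·1+24·0+4·1 ≡ 0  ⇒  (a,b)_2 = +1.
|Ram(75341805, -116809)| = 4, even; anisotropic at {3, 11, 41, 43}.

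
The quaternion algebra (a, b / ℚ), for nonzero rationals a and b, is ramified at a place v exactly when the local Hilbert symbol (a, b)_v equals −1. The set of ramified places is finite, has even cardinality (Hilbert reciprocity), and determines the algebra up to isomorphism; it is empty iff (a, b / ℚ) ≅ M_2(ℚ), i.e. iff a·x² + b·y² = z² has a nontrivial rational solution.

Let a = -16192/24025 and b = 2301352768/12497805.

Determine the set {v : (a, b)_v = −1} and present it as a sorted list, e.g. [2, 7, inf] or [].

Mod squares: a ≡ -253, b ≡ 1265. Check v ∈ {∞, 2, 3, 5, 11, 13, 17, 23, 29, 31}.
v=31: a=31^-2·(≡12), b=31^-2·(≡4) mod 31; (12|31)=-1, (4|31)=+1; (−1)^{-2·-2·15}·(-1)^-2·(+1)^-2 = +1.
v=17: a=17^0·(≡15), b=17^-2·(≡10) mod 17; (15|17)=+1, (10|17)=-1; (−1)^{0·-2·8}·(+1)^-2·(-1)^0 = +1.
v=∞: -253 < 0 and 1265 > 0  ⇒  (a,b)_∞ = +1.
v=29: a=29^0·(≡26), b=29^2·(≡18) mod 29; (26|29)=-1, (18|29)=-1; (−1)^{0·2·14}·(-1)^2·(-1)^0 = +1.
v=5: a=5^-2·(≡3), b=5^-1·(≡3) mod 5; (3|5)=-1, (3|5)=-1; (−1)^{-2·-1·2}·(-1)^-1·(-1)^-2 = -1.
v=11: a=11^1·(≡2), b=11^1·(≡4) mod 11; (2|11)=-1, (4|11)=+1; (−1)^{1·1·5}·(-1)^1·(+1)^1 = +1.
v=2: v_2(a)=6, v_2(b)=6; units ≡ 3, 1 (mod 8); ε·ε+αω+βω = 1·0+6·0+6·1 ≡ 0  ⇒  (a,b)_2 = +1.
v=13: a=13^0·(≡6), b=13^2·(≡3) mod 13; (6|13)=-1, (3|13)=+1; (−1)^{0·2·6}·(-1)^2·(+1)^0 = +1.
v=3: a=3^0·(≡2), b=3^-2·(≡2) mod 3; (2|3)=-1, (2|3)=-1; (−1)^{0·-2·1}·(-1)^-2·(-1)^0 = +1.
v=23: a=23^1·(≡6), b=23^1·(≡4) mod 23; (6|23)=+1, (4|23)=+1; (−1)^{1·1·11}·(+1)^1·(+1)^1 = -1.
|Ram(-253, 1265)| = 2, even; anisotropic at {5, 23}.

[5, 23]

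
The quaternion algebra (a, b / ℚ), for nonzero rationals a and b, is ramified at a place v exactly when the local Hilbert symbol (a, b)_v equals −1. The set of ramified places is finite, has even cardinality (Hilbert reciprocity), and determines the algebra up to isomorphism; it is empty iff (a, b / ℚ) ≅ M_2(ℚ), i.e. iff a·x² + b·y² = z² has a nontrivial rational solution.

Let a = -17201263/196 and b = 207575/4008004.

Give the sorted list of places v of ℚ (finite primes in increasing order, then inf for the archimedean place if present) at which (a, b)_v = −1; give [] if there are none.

[17, 37]

Mod squares: a ≡ -17201263, b ≡ 23. Check v ∈ {∞, 2, 5, 7, 11, 13, 17, 19, 23, 29, 37, 41}.
v=5: a=5^0·(≡2), b=5^2·(≡2) mod 5; (2|5)=-1, (2|5)=-1; (−1)^{0·2·2}·(-1)^2·(-1)^0 = +1.
v=41: a=41^1·(≡8), b=41^0·(≡40) mod 41; (8|41)=+1, (40|41)=+1; (−1)^{1·0·20}·(+1)^0·(+1)^1 = +1.
v=29: a=29^1·(≡18), b=29^0·(≡22) mod 29; (18|29)=-1, (22|29)=+1; (−1)^{1·0·14}·(-1)^0·(+1)^1 = +1.
v=7: a=7^-2·(≡3), b=7^-2·(≡4) mod 7; (3|7)=-1, (4|7)=+1; (−1)^{-2·-2·3}·(-1)^-2·(+1)^-2 = +1.
v=17: a=17^1·(≡2), b=17^0·(≡12) mod 17; (2|17)=+1, (12|17)=-1; (−1)^{1·0·8}·(+1)^0·(-1)^1 = -1.
v=23: a=23^1·(≡20), b=23^1·(≡9) mod 23; (20|23)=-1, (9|23)=+1; (−1)^{1·1·11}·(-1)^1·(+1)^1 = +1.
v=37: a=37^1·(≡14), b=37^0·(≡35) mod 37; (14|37)=-1, (35|37)=-1; (−1)^{1·0·18}·(-1)^0·(-1)^1 = -1.
v=2: v_2(a)=-2, v_2(b)=-2; units ≡ 1, 7 (mod 8); ε·ε+αω+βω = 0·1+-2·0+-2·0 ≡ 0  ⇒  (a,b)_2 = +1.
v=∞: -17201263 < 0 and 23 > 0  ⇒  (a,b)_∞ = +1.
v=13: a=13^0·(≡12), b=13^-2·(≡1) mod 13; (12|13)=+1, (1|13)=+1; (−1)^{0·-2·6}·(+1)^-2·(+1)^0 = +1.
v=11: a=11^0·(≡1), b=11^-2·(≡9) mod 11; (1|11)=+1, (9|11)=+1; (−1)^{0·-2·5}·(+1)^-2·(+1)^0 = +1.
v=19: a=19^0·(≡17), b=19^2·(≡16) mod 19; (17|19)=+1, (16|19)=+1; (−1)^{0·2·9}·(+1)^2·(+1)^0 = +1.
Ram(-17201263, 23) = {17, 37}; no ℚ_17-point on the conic.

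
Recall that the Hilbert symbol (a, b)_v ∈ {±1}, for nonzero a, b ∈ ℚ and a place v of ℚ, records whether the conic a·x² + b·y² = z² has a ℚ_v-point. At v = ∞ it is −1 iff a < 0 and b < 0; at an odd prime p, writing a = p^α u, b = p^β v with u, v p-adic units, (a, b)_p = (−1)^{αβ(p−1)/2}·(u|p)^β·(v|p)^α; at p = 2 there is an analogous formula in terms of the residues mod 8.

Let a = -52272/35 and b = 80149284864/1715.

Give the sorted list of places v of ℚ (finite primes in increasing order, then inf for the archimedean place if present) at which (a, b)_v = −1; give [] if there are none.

[2, 5]

(a, b) ≡ (-105, 2310) mod (ℚ^×)²; places V = {2, 3, 5, 7, 11, ∞}.
(a,b)_7: α=-1, u≡5; β=-3, v≡1 (mod 7); (5|7)=-1, (1|7)=+1; sign (−1)^1·-1^-3·+1^-1 = +1.
(a,b)_5: α=-1, u≡4; β=-1, v≡3 (mod 5); (4|5)=+1, (3|5)=-1; sign (−1)^0·+1^-1·-1^-1 = -1.
(a,b)_∞: sgn(-105)=−, sgn(2310)=+, so +1.
(a,b)_11: α=2, u≡4; β=5, v≡9 (mod 11); (4|11)=+1, (9|11)=+1; sign (−1)^0·+1^5·+1^2 = +1.
(a,b)_2: α=4, β=11; u≡7, v≡3 (mod 8); ε(u)ε(v)=1·1, αω(v)=4·1, βω(u)=11·0; sum ≡ 1  ⇒  -1.
(a,b)_3: α=3, u≡1; β=5, v≡2 (mod 3); (1|3)=+1, (2|3)=-1; sign (−1)^1·+1^5·-1^3 = +1.
Ram(-105, 2310) = {2, 5}; no ℚ_2-point on the conic.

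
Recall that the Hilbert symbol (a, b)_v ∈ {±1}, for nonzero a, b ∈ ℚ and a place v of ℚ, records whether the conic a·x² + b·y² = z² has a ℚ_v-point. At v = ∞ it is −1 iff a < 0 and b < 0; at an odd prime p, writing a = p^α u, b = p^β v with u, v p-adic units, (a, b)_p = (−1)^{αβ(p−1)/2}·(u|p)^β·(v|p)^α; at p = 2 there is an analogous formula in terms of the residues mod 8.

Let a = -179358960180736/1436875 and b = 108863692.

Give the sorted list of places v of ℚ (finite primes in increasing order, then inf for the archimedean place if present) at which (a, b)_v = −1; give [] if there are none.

[7, 23, 31, 41]

(a, b) ≡ (-10906, 555427) mod (ℚ^×)²; places V = {2, 5, 7, 11, 19, 23, 31, 41, ∞}.
(a,b)_11: α=-2, u≡10; β=0, v≡3 (mod 11); (10|11)=-1, (3|11)=+1; sign (−1)^0·-1^0·+1^-2 = +1.
(a,b)_5: α=-4, u≡1; β=0, v≡2 (mod 5); (1|5)=+1, (2|5)=-1; sign (−1)^0·+1^0·-1^-4 = +1.
(a,b)_∞: sgn(-10906)=−, sgn(555427)=+, so +1.
(a,b)_41: α=1, u≡20; β=1, v≡11 (mod 41); (20|41)=+1, (11|41)=-1; sign (−1)^0·+1^1·-1^1 = -1.
(a,b)_31: α=2, u≡29; β=1, v≡21 (mod 31); (29|31)=-1, (21|31)=-1; sign (−1)^0·-1^1·-1^2 = -1.
(a,b)_2: α=9, β=2; u≡3, v≡3 (mod 8); ε(u)ε(v)=1·1, αω(v)=9·1, βω(u)=2·1; sum ≡ 0  ⇒  +1.
(a,b)_19: α=-1, u≡14; β=1, v≡9 (mod 19); (14|19)=-1, (9|19)=+1; sign (−1)^1·-1^1·+1^-1 = +1.
(a,b)_7: α=5, u≡6; β=2, v≡6 (mod 7); (6|7)=-1, (6|7)=-1; sign (−1)^0·-1^2·-1^5 = -1.
(a,b)_23: α=2, u≡5; β=1, v≡11 (mod 23); (5|23)=-1, (11|23)=-1; sign (−1)^0·-1^1·-1^2 = -1.
Ram(-10906, 555427) = {7, 23, 31, 41}; no ℚ_7-point on the conic.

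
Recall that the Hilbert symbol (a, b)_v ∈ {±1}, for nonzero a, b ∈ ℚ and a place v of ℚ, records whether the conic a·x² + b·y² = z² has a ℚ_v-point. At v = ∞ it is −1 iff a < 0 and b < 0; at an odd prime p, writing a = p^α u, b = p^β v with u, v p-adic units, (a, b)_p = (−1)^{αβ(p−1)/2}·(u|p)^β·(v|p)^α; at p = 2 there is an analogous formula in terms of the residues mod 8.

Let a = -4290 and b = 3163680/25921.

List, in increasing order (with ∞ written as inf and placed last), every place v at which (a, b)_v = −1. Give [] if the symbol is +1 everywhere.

[5, 13]

Mod squares: a ≡ -4290, b ≡ 130. Check v ∈ {∞, 2, 3, 5, 7, 11, 13, 23}.
v=23: a=23^0·(≡11), b=23^-2·(≡10) mod 23; (11|23)=-1, (10|23)=-1; (−1)^{0·-2·11}·(-1)^-2·(-1)^0 = +1.
v=11: a=11^1·(≡6), b=11^0·(≡5) mod 11; (6|11)=-1, (5|11)=+1; (−1)^{1·0·5}·(-1)^0·(+1)^1 = +1.
v=13: a=13^1·(≡8), b=13^3·(≡3) mod 13; (8|13)=-1, (3|13)=+1; (−1)^{1·3·6}·(-1)^3·(+1)^1 = -1.
v=3: a=3^1·(≡1), b=3^2·(≡1) mod 3; (1|3)=+1, (1|3)=+1; (−1)^{1·2·1}·(+1)^2·(+1)^1 = +1.
v=5: a=5^1·(≡2), b=5^1·(≡1) mod 5; (2|5)=-1, (1|5)=+1; (−1)^{1·1·2}·(-1)^1·(+1)^1 = -1.
v=7: a=7^0·(≡1), b=7^-2·(≡4) mod 7; (1|7)=+1, (4|7)=+1; (−1)^{0·-2·3}·(+1)^-2·(+1)^0 = +1.
v=2: v_2(a)=1, v_2(b)=5; units ≡ 7, 1 (mod 8); ε·ε+αω+βω = 1·0+1·0+5·0 ≡ 0  ⇒  (a,b)_2 = +1.
v=∞: -4290 < 0 and 130 > 0  ⇒  (a,b)_∞ = +1.
|Ram(-4290, 130)| = 2, even; anisotropic at {5, 13}.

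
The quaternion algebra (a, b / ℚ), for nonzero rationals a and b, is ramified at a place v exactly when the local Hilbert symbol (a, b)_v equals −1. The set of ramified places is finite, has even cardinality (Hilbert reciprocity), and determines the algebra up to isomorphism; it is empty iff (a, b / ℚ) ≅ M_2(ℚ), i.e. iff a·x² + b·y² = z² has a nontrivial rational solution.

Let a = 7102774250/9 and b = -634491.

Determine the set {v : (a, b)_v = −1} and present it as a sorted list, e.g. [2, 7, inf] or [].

[2, 31]

Mod squares: a ≡ 1681130, b ≡ -70499. Check v ∈ {∞, 2, 3, 5, 11, 13, 17, 29, 31}.
v=∞: 1681130 > 0 and -70499 < 0  ⇒  (a,b)_∞ = +1.
v=3: a=3^-2·(≡2), b=3^2·(≡1) mod 3; (2|3)=-1, (1|3)=+1; (−1)^{-2·2·1}·(-1)^2·(+1)^-2 = +1.
v=29: a=29^1·(≡1), b=29^1·(≡16) mod 29; (1|29)=+1, (16|29)=+1; (−1)^{1·1·14}·(+1)^1·(+1)^1 = +1.
v=2: v_2(a)=1, v_2(b)=0; units ≡ 5, 5 (mod 8); ε·ε+αω+βω = 0·0+1·1+0·1 ≡ 1  ⇒  (a,b)_2 = -1.
v=31: a=31^1·(≡11), b=31^0·(≡17) mod 31; (11|31)=-1, (17|31)=-1; (−1)^{1·0·15}·(-1)^0·(-1)^1 = -1.
v=11: a=11^1·(≡2), b=11^1·(≡3) mod 11; (2|11)=-1, (3|11)=+1; (−1)^{1·1·5}·(-1)^1·(+1)^1 = +1.
v=17: a=17^1·(≡1), b=17^1·(≡9) mod 17; (1|17)=+1, (9|17)=+1; (−1)^{1·1·8}·(+1)^1·(+1)^1 = +1.
v=13: a=13^2·(≡12), b=13^1·(≡8) mod 13; (12|13)=+1, (8|13)=-1; (−1)^{2·1·6}·(+1)^1·(-1)^2 = +1.
v=5: a=5^3·(≡1), b=5^0·(≡4) mod 5; (1|5)=+1, (4|5)=+1; (−1)^{3·0·2}·(+1)^0·(+1)^3 = +1.
|Ram(1681130, -70499)| = 2, even; anisotropic at {2, 31}.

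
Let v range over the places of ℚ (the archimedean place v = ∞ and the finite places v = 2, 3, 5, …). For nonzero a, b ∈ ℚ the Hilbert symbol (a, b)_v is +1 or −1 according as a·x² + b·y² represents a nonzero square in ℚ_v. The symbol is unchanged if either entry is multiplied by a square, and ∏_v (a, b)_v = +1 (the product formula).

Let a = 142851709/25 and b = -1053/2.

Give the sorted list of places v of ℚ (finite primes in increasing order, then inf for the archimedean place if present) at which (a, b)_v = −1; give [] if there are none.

Mod squares: a ≡ 2915341, b ≡ -26. Check v ∈ {∞, 2, 3, 5, 7, 11, 13, 19, 29, 37}.
v=∞: 2915341 > 0 and -26 < 0  ⇒  (a,b)_∞ = +1.
v=2: v_2(a)=0, v_2(b)=-1; units ≡ 5, 3 (mod 8); ε·ε+αω+βω = 0·1+0·1+-1·1 ≡ 1  ⇒  (a,b)_2 = -1.
v=3: a=3^0·(≡1), b=3^4·(≡1) mod 3; (1|3)=+1, (1|3)=+1; (−1)^{0·4·1}·(+1)^4·(+1)^0 = +1.
v=7: a=7^2·(≡4), b=7^0·(≡2) mod 7; (4|7)=+1, (2|7)=+1; (−1)^{2·0·3}·(+1)^0·(+1)^2 = +1.
v=19: a=19^1·(≡13), b=19^0·(≡15) mod 19; (13|19)=-1, (15|19)=-1; (−1)^{1·0·9}·(-1)^0·(-1)^1 = -1.
v=13: a=13^1·(≡8), b=13^1·(≡5) mod 13; (8|13)=-1, (5|13)=-1; (−1)^{1·1·6}·(-1)^1·(-1)^1 = +1.
v=29: a=29^1·(≡12), b=29^0·(≡10) mod 29; (12|29)=-1, (10|29)=-1; (−1)^{1·0·14}·(-1)^0·(-1)^1 = -1.
v=5: a=5^-2·(≡4), b=5^0·(≡1) mod 5; (4|5)=+1, (1|5)=+1; (−1)^{-2·0·2}·(+1)^0·(+1)^-2 = +1.
v=11: a=11^1·(≡6), b=11^0·(≡7) mod 11; (6|11)=-1, (7|11)=-1; (−1)^{1·0·5}·(-1)^0·(-1)^1 = -1.
v=37: a=37^1·(≡17), b=37^0·(≡10) mod 37; (17|37)=-1, (10|37)=+1; (−1)^{1·0·18}·(-1)^0·(+1)^1 = +1.
Ram(2915341, -26) = {2, 11, 19, 29}; no ℚ_2-point on the conic.

[2, 11, 19, 29]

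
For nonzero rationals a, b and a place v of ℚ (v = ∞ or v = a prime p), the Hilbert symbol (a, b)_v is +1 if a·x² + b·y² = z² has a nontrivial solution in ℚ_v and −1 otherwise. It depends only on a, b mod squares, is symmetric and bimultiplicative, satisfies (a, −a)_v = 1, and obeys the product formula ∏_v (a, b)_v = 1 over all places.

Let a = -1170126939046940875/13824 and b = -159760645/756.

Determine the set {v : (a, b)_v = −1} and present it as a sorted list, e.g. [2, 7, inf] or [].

Mod squares: a ≡ -43890, b ≡ -21945. Check v ∈ {∞, 2, 3, 5, 7, 11, 13, 17, 19, 23}.
v=23: a=23^0·(≡7), b=23^2·(≡5) mod 23; (7|23)=-1, (5|23)=-1; (−1)^{0·2·11}·(-1)^2·(-1)^0 = +1.
v=17: a=17^0·(≡1), b=17^2·(≡15) mod 17; (1|17)=+1, (15|17)=+1; (−1)^{0·2·8}·(+1)^2·(+1)^0 = +1.
v=5: a=5^3·(≡2), b=5^1·(≡1) mod 5; (2|5)=-1, (1|5)=+1; (−1)^{3·1·2}·(-1)^1·(+1)^3 = -1.
v=∞: -43890 < 0 and -21945 < 0  ⇒  (a,b)_∞ = -1.
v=19: a=19^5·(≡3), b=19^1·(≡6) mod 19; (3|19)=-1, (6|19)=+1; (−1)^{5·1·9}·(-1)^1·(+1)^5 = +1.
v=13: a=13^2·(≡6), b=13^0·(≡4) mod 13; (6|13)=-1, (4|13)=+1; (−1)^{2·0·6}·(-1)^0·(+1)^2 = +1.
v=2: v_2(a)=-9, v_2(b)=-2; units ≡ 7, 7 (mod 8); ε·ε+αω+βω = 1·1+-9·0+-2·0 ≡ 1  ⇒  (a,b)_2 = -1.
v=7: a=7^5·(≡4), b=7^-1·(≡4) mod 7; (4|7)=+1, (4|7)=+1; (−1)^{5·-1·3}·(+1)^-1·(+1)^5 = -1.
v=3: a=3^-3·(≡1), b=3^-3·(≡2) mod 3; (1|3)=+1, (2|3)=-1; (−1)^{-3·-3·1}·(+1)^-3·(-1)^-3 = +1.
v=11: a=11^3·(≡9), b=11^1·(≡7) mod 11; (9|11)=+1, (7|11)=-1; (−1)^{3·1·5}·(+1)^1·(-1)^3 = +1.
(-43890, -21945 / ℚ) ramifies at {2, 5, 7, ∞}: a division algebra.

[2, 5, 7, inf]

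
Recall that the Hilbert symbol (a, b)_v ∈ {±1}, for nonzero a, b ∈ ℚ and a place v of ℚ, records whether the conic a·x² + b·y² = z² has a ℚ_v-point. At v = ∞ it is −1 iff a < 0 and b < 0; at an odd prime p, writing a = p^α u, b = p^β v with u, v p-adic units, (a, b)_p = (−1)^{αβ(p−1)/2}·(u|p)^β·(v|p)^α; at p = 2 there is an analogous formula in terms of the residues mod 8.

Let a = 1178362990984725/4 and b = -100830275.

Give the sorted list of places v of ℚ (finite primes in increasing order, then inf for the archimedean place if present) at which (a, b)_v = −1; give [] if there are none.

[13, 17]

(a, b) ≡ (72709, -4033211) mod (ℚ^×)²; places V = {2, 3, 5, 7, 13, 17, 23, 41, 47, ∞}.
(a,b)_∞: sgn(72709)=+, sgn(-4033211)=−, so +1.
(a,b)_13: α=1, u≡12; β=1, v≡2 (mod 13); (12|13)=+1, (2|13)=-1; sign (−1)^0·+1^1·-1^1 = -1.
(a,b)_23: α=2, u≡4; β=1, v≡13 (mod 23); (4|23)=+1, (13|23)=+1; sign (−1)^0·+1^1·+1^2 = +1.
(a,b)_5: α=2, u≡1; β=2, v≡4 (mod 5); (1|5)=+1, (4|5)=+1; sign (−1)^0·+1^2·+1^2 = +1.
(a,b)_17: α=1, u≡7; β=0, v≡6 (mod 17); (7|17)=-1, (6|17)=-1; sign (−1)^0·-1^0·-1^1 = -1.
(a,b)_2: α=-2, β=0; u≡5, v≡5 (mod 8); ε(u)ε(v)=0·0, αω(v)=-2·1, βω(u)=0·1; sum ≡ 0  ⇒  +1.
(a,b)_47: α=1, u≡5; β=1, v≡37 (mod 47); (5|47)=-1, (37|47)=+1; sign (−1)^1·-1^1·+1^1 = +1.
(a,b)_41: α=2, u≡33; β=1, v≡28 (mod 41); (33|41)=+1, (28|41)=-1; sign (−1)^0·+1^1·-1^2 = +1.
(a,b)_7: α=1, u≡3; β=1, v≡2 (mod 7); (3|7)=-1, (2|7)=+1; sign (−1)^1·-1^1·+1^1 = +1.
(a,b)_3: α=6, u≡1; β=0, v≡1 (mod 3); (1|3)=+1, (1|3)=+1; sign (−1)^0·+1^0·+1^6 = +1.
(72709, -4033211 / ℚ) ramifies at {13, 17}: a division algebra.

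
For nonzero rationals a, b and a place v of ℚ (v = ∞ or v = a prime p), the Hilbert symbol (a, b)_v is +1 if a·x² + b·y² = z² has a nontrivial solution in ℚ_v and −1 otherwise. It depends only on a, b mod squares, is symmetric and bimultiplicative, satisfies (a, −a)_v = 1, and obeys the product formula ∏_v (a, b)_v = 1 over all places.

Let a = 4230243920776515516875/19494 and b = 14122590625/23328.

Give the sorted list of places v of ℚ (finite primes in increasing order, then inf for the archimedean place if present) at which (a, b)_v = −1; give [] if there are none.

(a, b) ≡ (9282, 2210) mod (ℚ^×)²; places V = {2, 3, 5, 7, 11, 13, 17, 19, 23, ∞}.
(a,b)_13: α=7, u≡4; β=3, v≡9 (mod 13); (4|13)=+1, (9|13)=+1; sign (−1)^0·+1^3·+1^7 = +1.
(a,b)_5: α=4, u≡3; β=5, v≡3 (mod 5); (3|5)=-1, (3|5)=-1; sign (−1)^0·-1^5·-1^4 = -1.
(a,b)_2: α=-1, β=-5; u≡1, v≡1 (mod 8); ε(u)ε(v)=0·0, αω(v)=-1·0, βω(u)=-5·0; sum ≡ 0  ⇒  +1.
(a,b)_19: α=-2, u≡18; β=0, v≡17 (mod 19); (18|19)=-1, (17|19)=+1; sign (−1)^0·-1^0·+1^-2 = +1.
(a,b)_23: α=2, u≡16; β=0, v≡9 (mod 23); (16|23)=+1, (9|23)=+1; sign (−1)^0·+1^0·+1^2 = +1.
(a,b)_17: α=3, u≡1; β=1, v≡11 (mod 17); (1|17)=+1, (11|17)=-1; sign (−1)^0·+1^1·-1^3 = -1.
(a,b)_3: α=-3, u≡1; β=-6, v≡2 (mod 3); (1|3)=+1, (2|3)=-1; sign (−1)^0·+1^-6·-1^-3 = -1.
(a,b)_∞: sgn(9282)=+, sgn(2210)=+, so +1.
(a,b)_7: α=3, u≡5; β=0, v≡6 (mod 7); (5|7)=-1, (6|7)=-1; sign (−1)^0·-1^0·-1^3 = -1.
(a,b)_11: α=2, u≡1; β=2, v≡6 (mod 11); (1|11)=+1, (6|11)=-1; sign (−1)^0·+1^2·-1^2 = +1.
|Ram(9282, 2210)| = 4, even; anisotropic at {3, 5, 7, 17}.

[3, 5, 7, 17]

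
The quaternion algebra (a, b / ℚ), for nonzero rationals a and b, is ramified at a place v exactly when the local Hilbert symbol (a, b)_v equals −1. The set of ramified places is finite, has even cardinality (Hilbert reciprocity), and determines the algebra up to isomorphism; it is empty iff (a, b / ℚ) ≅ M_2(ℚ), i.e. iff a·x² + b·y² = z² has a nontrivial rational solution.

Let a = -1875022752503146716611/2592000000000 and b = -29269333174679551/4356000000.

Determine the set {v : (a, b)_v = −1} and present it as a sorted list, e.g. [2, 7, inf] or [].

[29, inf]

(a, b) ≡ (-4255, -24679) mod (ℚ^×)²; places V = {2, 3, 5, 11, 17, 23, 29, 37, 47, ∞}.
(a,b)_2: α=-14, β=-8; u≡1, v≡1 (mod 8); ε(u)ε(v)=0·0, αω(v)=-14·0, βω(u)=-8·0; sum ≡ 0  ⇒  +1.
(a,b)_11: α=0, u≡6; β=-2, v≡1 (mod 11); (6|11)=-1, (1|11)=+1; sign (−1)^0·-1^-2·+1^0 = +1.
(a,b)_23: α=1, u≡15; β=1, v≡8 (mod 23); (15|23)=-1, (8|23)=+1; sign (−1)^1·-1^1·+1^1 = +1.
(a,b)_47: α=6, u≡30; β=4, v≡31 (mod 47); (30|47)=-1, (31|47)=-1; sign (−1)^0·-1^4·-1^6 = +1.
(a,b)_37: α=1, u≡21; β=1, v≡33 (mod 37); (21|37)=+1, (33|37)=+1; sign (−1)^0·+1^1·+1^1 = +1.
(a,b)_17: α=2, u≡6; β=2, v≡3 (mod 17); (6|17)=-1, (3|17)=-1; sign (−1)^0·-1^2·-1^2 = +1.
(a,b)_5: α=-9, u≡1; β=-6, v≡1 (mod 5); (1|5)=+1, (1|5)=+1; sign (−1)^0·+1^-6·+1^-9 = +1.
(a,b)_∞: sgn(-4255)=−, sgn(-24679)=−, so -1.
(a,b)_29: α=4, u≡11; β=3, v≡12 (mod 29); (11|29)=-1, (12|29)=-1; sign (−1)^0·-1^3·-1^4 = -1.
(a,b)_3: α=-4, u≡2; β=-2, v≡2 (mod 3); (2|3)=-1, (2|3)=-1; sign (−1)^0·-1^-2·-1^-4 = +1.
(-4255, -24679 / ℚ) ramifies at {29, ∞}: a division algebra.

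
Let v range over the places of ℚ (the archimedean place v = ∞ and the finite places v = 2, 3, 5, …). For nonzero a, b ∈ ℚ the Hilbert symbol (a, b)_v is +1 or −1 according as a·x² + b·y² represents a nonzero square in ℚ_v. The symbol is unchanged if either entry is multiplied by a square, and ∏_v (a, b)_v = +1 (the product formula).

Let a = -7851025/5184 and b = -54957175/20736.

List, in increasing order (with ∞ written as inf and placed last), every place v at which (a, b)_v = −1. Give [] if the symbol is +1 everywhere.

[7, 13, 17, inf]

Mod squares: a ≡ -6409, b ≡ -44863. Check v ∈ {∞, 2, 3, 5, 7, 13, 17, 29}.
v=7: a=7^2·(≡3), b=7^3·(≡6) mod 7; (3|7)=-1, (6|7)=-1; (−1)^{2·3·3}·(-1)^3·(-1)^2 = -1.
v=3: a=3^-4·(≡2), b=3^-4·(≡2) mod 3; (2|3)=-1, (2|3)=-1; (−1)^{-4·-4·1}·(-1)^-4·(-1)^-4 = +1.
v=2: v_2(a)=-6, v_2(b)=-8; units ≡ 7, 1 (mod 8); ε·ε+αω+βω = 1·0+-6·0+-8·0 ≡ 0  ⇒  (a,b)_2 = +1.
v=∞: -6409 < 0 and -44863 < 0  ⇒  (a,b)_∞ = -1.
v=29: a=29^1·(≡18), b=29^1·(≡17) mod 29; (18|29)=-1, (17|29)=-1; (−1)^{1·1·14}·(-1)^1·(-1)^1 = +1.
v=13: a=13^1·(≡12), b=13^1·(≡8) mod 13; (12|13)=+1, (8|13)=-1; (−1)^{1·1·6}·(+1)^1·(-1)^1 = -1.
v=5: a=5^2·(≡1), b=5^2·(≡3) mod 5; (1|5)=+1, (3|5)=-1; (−1)^{2·2·2}·(+1)^2·(-1)^2 = +1.
v=17: a=17^1·(≡3), b=17^1·(≡1) mod 17; (3|17)=-1, (1|17)=+1; (−1)^{1·1·8}·(-1)^1·(+1)^1 = -1.
|Ram(-6409, -44863)| = 4, even; anisotropic at {7, 13, 17, ∞}.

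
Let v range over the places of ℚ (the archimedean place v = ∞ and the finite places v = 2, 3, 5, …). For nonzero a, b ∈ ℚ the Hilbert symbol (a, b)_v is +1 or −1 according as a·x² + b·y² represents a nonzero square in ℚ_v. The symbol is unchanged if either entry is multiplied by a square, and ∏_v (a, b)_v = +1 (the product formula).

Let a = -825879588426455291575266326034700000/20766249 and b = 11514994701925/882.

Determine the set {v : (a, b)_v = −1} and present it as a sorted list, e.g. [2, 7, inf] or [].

[2, 11, 29, 37]

Mod squares: a ≡ -13630, b ≡ 18861194. Check v ∈ {∞, 2, 3, 5, 7, 11, 13, 17, 29, 31, 37, 47}.
v=31: a=31^-2·(≡9), b=31^0·(≡19) mod 31; (9|31)=+1, (19|31)=+1; (−1)^{-2·0·15}·(+1)^0·(+1)^-2 = +1.
v=3: a=3^-2·(≡2), b=3^-2·(≡2) mod 3; (2|3)=-1, (2|3)=-1; (−1)^{-2·-2·1}·(-1)^-2·(-1)^-2 = +1.
v=29: a=29^3·(≡24), b=29^1·(≡12) mod 29; (24|29)=+1, (12|29)=-1; (−1)^{3·1·14}·(+1)^1·(-1)^3 = -1.
v=13: a=13^8·(≡7), b=13^2·(≡4) mod 13; (7|13)=-1, (4|13)=+1; (−1)^{8·2·6}·(-1)^2·(+1)^8 = +1.
v=7: a=7^-4·(≡3), b=7^-2·(≡2) mod 7; (3|7)=-1, (2|7)=+1; (−1)^{-4·-2·3}·(-1)^-2·(+1)^-4 = +1.
v=∞: -13630 < 0 and 18861194 > 0  ⇒  (a,b)_∞ = +1.
v=37: a=37^2·(≡15), b=37^1·(≡13) mod 37; (15|37)=-1, (13|37)=-1; (−1)^{2·1·18}·(-1)^1·(-1)^2 = -1.
v=5: a=5^5·(≡4), b=5^2·(≡1) mod 5; (4|5)=+1, (1|5)=+1; (−1)^{5·2·2}·(+1)^2·(+1)^5 = +1.
v=11: a=11^2·(≡10), b=11^1·(≡8) mod 11; (10|11)=-1, (8|11)=-1; (−1)^{2·1·5}·(-1)^1·(-1)^2 = -1.
v=17: a=17^6·(≡8), b=17^3·(≡5) mod 17; (8|17)=+1, (5|17)=-1; (−1)^{6·3·8}·(+1)^3·(-1)^6 = +1.
v=47: a=47^3·(≡40), b=47^1·(≡34) mod 47; (40|47)=-1, (34|47)=+1; (−1)^{3·1·23}·(-1)^1·(+1)^3 = +1.
v=2: v_2(a)=5, v_2(b)=-1; units ≡ 1, 5 (mod 8); ε·ε+αω+βω = 0·0+5·1+-1·0 ≡ 1  ⇒  (a,b)_2 = -1.
Ram(-13630, 18861194) = {2, 11, 29, 37}; no ℚ_2-point on the conic.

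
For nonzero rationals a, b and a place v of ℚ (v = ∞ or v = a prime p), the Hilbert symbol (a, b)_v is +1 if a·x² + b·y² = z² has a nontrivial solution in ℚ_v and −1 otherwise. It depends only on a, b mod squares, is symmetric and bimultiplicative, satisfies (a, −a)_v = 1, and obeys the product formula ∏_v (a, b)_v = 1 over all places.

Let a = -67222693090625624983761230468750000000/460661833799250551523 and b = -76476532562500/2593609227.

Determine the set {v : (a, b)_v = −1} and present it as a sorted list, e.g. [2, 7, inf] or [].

Mod squares: a ≡ -27033162, b ≡ -54723. Check v ∈ {∞, 2, 3, 5, 7, 11, 13, 17, 19, 29, 37, 43}.
v=∞: -27033162 < 0 and -54723 < 0  ⇒  (a,b)_∞ = -1.
v=3: a=3^-19·(≡1), b=3^-11·(≡2) mod 3; (1|3)=+1, (2|3)=-1; (−1)^{-19·-11·1}·(+1)^-11·(-1)^-19 = +1.
v=2: v_2(a)=7, v_2(b)=2; units ≡ 3, 5 (mod 8); ε·ε+αω+βω = 1·0+7·1+2·1 ≡ 1  ⇒  (a,b)_2 = -1.
v=19: a=19^1·(≡1), b=19^0·(≡1) mod 19; (1|19)=+1, (1|19)=+1; (−1)^{1·0·9}·(+1)^0·(+1)^1 = +1.
v=5: a=5^18·(≡2), b=5^6·(≡3) mod 5; (2|5)=-1, (3|5)=-1; (−1)^{18·6·2}·(-1)^6·(-1)^18 = +1.
v=17: a=17^3·(≡7), b=17^1·(≡3) mod 17; (7|17)=-1, (3|17)=-1; (−1)^{3·1·8}·(-1)^1·(-1)^3 = +1.
v=11: a=11^-8·(≡4), b=11^-4·(≡6) mod 11; (4|11)=+1, (6|11)=-1; (−1)^{-8·-4·5}·(+1)^-4·(-1)^-8 = +1.
v=29: a=29^3·(≡12), b=29^1·(≡26) mod 29; (12|29)=-1, (26|29)=-1; (−1)^{3·1·14}·(-1)^1·(-1)^3 = +1.
v=37: a=37^7·(≡20), b=37^3·(≡10) mod 37; (20|37)=-1, (10|37)=+1; (−1)^{7·3·18}·(-1)^3·(+1)^7 = -1.
v=43: a=43^-2·(≡10), b=43^0·(≡4) mod 43; (10|43)=+1, (4|43)=+1; (−1)^{-2·0·21}·(+1)^0·(+1)^-2 = +1.
v=7: a=7^2·(≡6), b=7^2·(≡5) mod 7; (6|7)=-1, (5|7)=-1; (−1)^{2·2·3}·(-1)^2·(-1)^2 = +1.
v=13: a=13^1·(≡2), b=13^0·(≡8) mod 13; (2|13)=-1, (8|13)=-1; (−1)^{1·0·6}·(-1)^0·(-1)^1 = -1.
(-27033162, -54723 / ℚ) ramifies at {2, 13, 37, ∞}: a division algebra.

[2, 13, 37, inf]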